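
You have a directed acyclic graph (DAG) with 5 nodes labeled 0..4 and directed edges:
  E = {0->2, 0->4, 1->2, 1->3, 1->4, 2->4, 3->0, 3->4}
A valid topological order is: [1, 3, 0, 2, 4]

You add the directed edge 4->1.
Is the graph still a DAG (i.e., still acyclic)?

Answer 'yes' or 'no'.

Given toposort: [1, 3, 0, 2, 4]
Position of 4: index 4; position of 1: index 0
New edge 4->1: backward (u after v in old order)
Backward edge: old toposort is now invalid. Check if this creates a cycle.
Does 1 already reach 4? Reachable from 1: [0, 1, 2, 3, 4]. YES -> cycle!
Still a DAG? no

Answer: no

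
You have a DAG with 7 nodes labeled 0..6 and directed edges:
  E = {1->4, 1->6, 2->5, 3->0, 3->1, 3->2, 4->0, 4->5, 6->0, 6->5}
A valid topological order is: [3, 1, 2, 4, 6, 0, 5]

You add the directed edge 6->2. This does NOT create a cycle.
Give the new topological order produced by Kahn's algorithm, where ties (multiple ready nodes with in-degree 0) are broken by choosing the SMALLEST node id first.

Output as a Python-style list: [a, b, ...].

Answer: [3, 1, 4, 6, 0, 2, 5]

Derivation:
Old toposort: [3, 1, 2, 4, 6, 0, 5]
Added edge: 6->2
Position of 6 (4) > position of 2 (2). Must reorder: 6 must now come before 2.
Run Kahn's algorithm (break ties by smallest node id):
  initial in-degrees: [3, 1, 2, 0, 1, 3, 1]
  ready (indeg=0): [3]
  pop 3: indeg[0]->2; indeg[1]->0; indeg[2]->1 | ready=[1] | order so far=[3]
  pop 1: indeg[4]->0; indeg[6]->0 | ready=[4, 6] | order so far=[3, 1]
  pop 4: indeg[0]->1; indeg[5]->2 | ready=[6] | order so far=[3, 1, 4]
  pop 6: indeg[0]->0; indeg[2]->0; indeg[5]->1 | ready=[0, 2] | order so far=[3, 1, 4, 6]
  pop 0: no out-edges | ready=[2] | order so far=[3, 1, 4, 6, 0]
  pop 2: indeg[5]->0 | ready=[5] | order so far=[3, 1, 4, 6, 0, 2]
  pop 5: no out-edges | ready=[] | order so far=[3, 1, 4, 6, 0, 2, 5]
  Result: [3, 1, 4, 6, 0, 2, 5]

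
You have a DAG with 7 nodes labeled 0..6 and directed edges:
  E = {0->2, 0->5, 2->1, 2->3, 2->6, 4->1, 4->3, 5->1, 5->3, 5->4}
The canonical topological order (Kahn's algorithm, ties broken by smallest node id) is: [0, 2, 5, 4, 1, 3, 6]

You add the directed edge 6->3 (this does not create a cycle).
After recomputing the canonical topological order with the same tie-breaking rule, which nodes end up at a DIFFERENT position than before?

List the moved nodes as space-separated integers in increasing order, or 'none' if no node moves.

Old toposort: [0, 2, 5, 4, 1, 3, 6]
Added edge 6->3
Recompute Kahn (smallest-id tiebreak):
  initial in-degrees: [0, 3, 1, 4, 1, 1, 1]
  ready (indeg=0): [0]
  pop 0: indeg[2]->0; indeg[5]->0 | ready=[2, 5] | order so far=[0]
  pop 2: indeg[1]->2; indeg[3]->3; indeg[6]->0 | ready=[5, 6] | order so far=[0, 2]
  pop 5: indeg[1]->1; indeg[3]->2; indeg[4]->0 | ready=[4, 6] | order so far=[0, 2, 5]
  pop 4: indeg[1]->0; indeg[3]->1 | ready=[1, 6] | order so far=[0, 2, 5, 4]
  pop 1: no out-edges | ready=[6] | order so far=[0, 2, 5, 4, 1]
  pop 6: indeg[3]->0 | ready=[3] | order so far=[0, 2, 5, 4, 1, 6]
  pop 3: no out-edges | ready=[] | order so far=[0, 2, 5, 4, 1, 6, 3]
New canonical toposort: [0, 2, 5, 4, 1, 6, 3]
Compare positions:
  Node 0: index 0 -> 0 (same)
  Node 1: index 4 -> 4 (same)
  Node 2: index 1 -> 1 (same)
  Node 3: index 5 -> 6 (moved)
  Node 4: index 3 -> 3 (same)
  Node 5: index 2 -> 2 (same)
  Node 6: index 6 -> 5 (moved)
Nodes that changed position: 3 6

Answer: 3 6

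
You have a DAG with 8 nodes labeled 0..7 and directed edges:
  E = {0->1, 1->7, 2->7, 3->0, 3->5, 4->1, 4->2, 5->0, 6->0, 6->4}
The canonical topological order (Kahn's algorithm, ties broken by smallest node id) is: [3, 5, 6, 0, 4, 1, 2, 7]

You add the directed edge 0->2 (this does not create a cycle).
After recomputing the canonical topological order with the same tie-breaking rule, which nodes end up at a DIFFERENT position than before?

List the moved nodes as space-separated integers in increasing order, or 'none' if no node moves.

Answer: none

Derivation:
Old toposort: [3, 5, 6, 0, 4, 1, 2, 7]
Added edge 0->2
Recompute Kahn (smallest-id tiebreak):
  initial in-degrees: [3, 2, 2, 0, 1, 1, 0, 2]
  ready (indeg=0): [3, 6]
  pop 3: indeg[0]->2; indeg[5]->0 | ready=[5, 6] | order so far=[3]
  pop 5: indeg[0]->1 | ready=[6] | order so far=[3, 5]
  pop 6: indeg[0]->0; indeg[4]->0 | ready=[0, 4] | order so far=[3, 5, 6]
  pop 0: indeg[1]->1; indeg[2]->1 | ready=[4] | order so far=[3, 5, 6, 0]
  pop 4: indeg[1]->0; indeg[2]->0 | ready=[1, 2] | order so far=[3, 5, 6, 0, 4]
  pop 1: indeg[7]->1 | ready=[2] | order so far=[3, 5, 6, 0, 4, 1]
  pop 2: indeg[7]->0 | ready=[7] | order so far=[3, 5, 6, 0, 4, 1, 2]
  pop 7: no out-edges | ready=[] | order so far=[3, 5, 6, 0, 4, 1, 2, 7]
New canonical toposort: [3, 5, 6, 0, 4, 1, 2, 7]
Compare positions:
  Node 0: index 3 -> 3 (same)
  Node 1: index 5 -> 5 (same)
  Node 2: index 6 -> 6 (same)
  Node 3: index 0 -> 0 (same)
  Node 4: index 4 -> 4 (same)
  Node 5: index 1 -> 1 (same)
  Node 6: index 2 -> 2 (same)
  Node 7: index 7 -> 7 (same)
Nodes that changed position: none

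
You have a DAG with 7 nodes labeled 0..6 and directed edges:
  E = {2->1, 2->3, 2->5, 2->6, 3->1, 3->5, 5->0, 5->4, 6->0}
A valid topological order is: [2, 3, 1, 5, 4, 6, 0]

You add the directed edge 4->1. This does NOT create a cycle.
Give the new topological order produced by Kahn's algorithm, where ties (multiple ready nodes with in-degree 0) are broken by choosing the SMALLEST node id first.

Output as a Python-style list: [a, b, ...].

Answer: [2, 3, 5, 4, 1, 6, 0]

Derivation:
Old toposort: [2, 3, 1, 5, 4, 6, 0]
Added edge: 4->1
Position of 4 (4) > position of 1 (2). Must reorder: 4 must now come before 1.
Run Kahn's algorithm (break ties by smallest node id):
  initial in-degrees: [2, 3, 0, 1, 1, 2, 1]
  ready (indeg=0): [2]
  pop 2: indeg[1]->2; indeg[3]->0; indeg[5]->1; indeg[6]->0 | ready=[3, 6] | order so far=[2]
  pop 3: indeg[1]->1; indeg[5]->0 | ready=[5, 6] | order so far=[2, 3]
  pop 5: indeg[0]->1; indeg[4]->0 | ready=[4, 6] | order so far=[2, 3, 5]
  pop 4: indeg[1]->0 | ready=[1, 6] | order so far=[2, 3, 5, 4]
  pop 1: no out-edges | ready=[6] | order so far=[2, 3, 5, 4, 1]
  pop 6: indeg[0]->0 | ready=[0] | order so far=[2, 3, 5, 4, 1, 6]
  pop 0: no out-edges | ready=[] | order so far=[2, 3, 5, 4, 1, 6, 0]
  Result: [2, 3, 5, 4, 1, 6, 0]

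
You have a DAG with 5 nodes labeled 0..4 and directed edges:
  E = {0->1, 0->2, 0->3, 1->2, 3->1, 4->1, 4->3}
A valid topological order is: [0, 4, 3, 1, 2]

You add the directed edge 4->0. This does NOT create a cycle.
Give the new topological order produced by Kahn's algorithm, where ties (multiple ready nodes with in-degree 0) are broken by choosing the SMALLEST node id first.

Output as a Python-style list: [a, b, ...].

Old toposort: [0, 4, 3, 1, 2]
Added edge: 4->0
Position of 4 (1) > position of 0 (0). Must reorder: 4 must now come before 0.
Run Kahn's algorithm (break ties by smallest node id):
  initial in-degrees: [1, 3, 2, 2, 0]
  ready (indeg=0): [4]
  pop 4: indeg[0]->0; indeg[1]->2; indeg[3]->1 | ready=[0] | order so far=[4]
  pop 0: indeg[1]->1; indeg[2]->1; indeg[3]->0 | ready=[3] | order so far=[4, 0]
  pop 3: indeg[1]->0 | ready=[1] | order so far=[4, 0, 3]
  pop 1: indeg[2]->0 | ready=[2] | order so far=[4, 0, 3, 1]
  pop 2: no out-edges | ready=[] | order so far=[4, 0, 3, 1, 2]
  Result: [4, 0, 3, 1, 2]

Answer: [4, 0, 3, 1, 2]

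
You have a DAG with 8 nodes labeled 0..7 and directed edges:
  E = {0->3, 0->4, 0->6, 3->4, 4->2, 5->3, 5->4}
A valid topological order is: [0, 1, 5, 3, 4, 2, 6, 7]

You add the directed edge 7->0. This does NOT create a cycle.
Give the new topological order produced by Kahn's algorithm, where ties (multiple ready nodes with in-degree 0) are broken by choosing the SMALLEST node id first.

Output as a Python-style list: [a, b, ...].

Answer: [1, 5, 7, 0, 3, 4, 2, 6]

Derivation:
Old toposort: [0, 1, 5, 3, 4, 2, 6, 7]
Added edge: 7->0
Position of 7 (7) > position of 0 (0). Must reorder: 7 must now come before 0.
Run Kahn's algorithm (break ties by smallest node id):
  initial in-degrees: [1, 0, 1, 2, 3, 0, 1, 0]
  ready (indeg=0): [1, 5, 7]
  pop 1: no out-edges | ready=[5, 7] | order so far=[1]
  pop 5: indeg[3]->1; indeg[4]->2 | ready=[7] | order so far=[1, 5]
  pop 7: indeg[0]->0 | ready=[0] | order so far=[1, 5, 7]
  pop 0: indeg[3]->0; indeg[4]->1; indeg[6]->0 | ready=[3, 6] | order so far=[1, 5, 7, 0]
  pop 3: indeg[4]->0 | ready=[4, 6] | order so far=[1, 5, 7, 0, 3]
  pop 4: indeg[2]->0 | ready=[2, 6] | order so far=[1, 5, 7, 0, 3, 4]
  pop 2: no out-edges | ready=[6] | order so far=[1, 5, 7, 0, 3, 4, 2]
  pop 6: no out-edges | ready=[] | order so far=[1, 5, 7, 0, 3, 4, 2, 6]
  Result: [1, 5, 7, 0, 3, 4, 2, 6]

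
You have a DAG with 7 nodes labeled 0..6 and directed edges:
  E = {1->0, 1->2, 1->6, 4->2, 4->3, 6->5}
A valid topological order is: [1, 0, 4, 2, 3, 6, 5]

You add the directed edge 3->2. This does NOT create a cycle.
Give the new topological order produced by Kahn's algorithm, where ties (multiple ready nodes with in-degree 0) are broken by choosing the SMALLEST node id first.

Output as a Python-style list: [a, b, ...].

Answer: [1, 0, 4, 3, 2, 6, 5]

Derivation:
Old toposort: [1, 0, 4, 2, 3, 6, 5]
Added edge: 3->2
Position of 3 (4) > position of 2 (3). Must reorder: 3 must now come before 2.
Run Kahn's algorithm (break ties by smallest node id):
  initial in-degrees: [1, 0, 3, 1, 0, 1, 1]
  ready (indeg=0): [1, 4]
  pop 1: indeg[0]->0; indeg[2]->2; indeg[6]->0 | ready=[0, 4, 6] | order so far=[1]
  pop 0: no out-edges | ready=[4, 6] | order so far=[1, 0]
  pop 4: indeg[2]->1; indeg[3]->0 | ready=[3, 6] | order so far=[1, 0, 4]
  pop 3: indeg[2]->0 | ready=[2, 6] | order so far=[1, 0, 4, 3]
  pop 2: no out-edges | ready=[6] | order so far=[1, 0, 4, 3, 2]
  pop 6: indeg[5]->0 | ready=[5] | order so far=[1, 0, 4, 3, 2, 6]
  pop 5: no out-edges | ready=[] | order so far=[1, 0, 4, 3, 2, 6, 5]
  Result: [1, 0, 4, 3, 2, 6, 5]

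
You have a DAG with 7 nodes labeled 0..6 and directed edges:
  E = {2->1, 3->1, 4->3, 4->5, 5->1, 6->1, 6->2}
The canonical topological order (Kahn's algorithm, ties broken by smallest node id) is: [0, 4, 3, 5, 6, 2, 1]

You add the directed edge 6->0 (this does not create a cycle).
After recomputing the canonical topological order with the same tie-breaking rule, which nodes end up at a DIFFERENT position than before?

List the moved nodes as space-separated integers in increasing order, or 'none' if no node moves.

Old toposort: [0, 4, 3, 5, 6, 2, 1]
Added edge 6->0
Recompute Kahn (smallest-id tiebreak):
  initial in-degrees: [1, 4, 1, 1, 0, 1, 0]
  ready (indeg=0): [4, 6]
  pop 4: indeg[3]->0; indeg[5]->0 | ready=[3, 5, 6] | order so far=[4]
  pop 3: indeg[1]->3 | ready=[5, 6] | order so far=[4, 3]
  pop 5: indeg[1]->2 | ready=[6] | order so far=[4, 3, 5]
  pop 6: indeg[0]->0; indeg[1]->1; indeg[2]->0 | ready=[0, 2] | order so far=[4, 3, 5, 6]
  pop 0: no out-edges | ready=[2] | order so far=[4, 3, 5, 6, 0]
  pop 2: indeg[1]->0 | ready=[1] | order so far=[4, 3, 5, 6, 0, 2]
  pop 1: no out-edges | ready=[] | order so far=[4, 3, 5, 6, 0, 2, 1]
New canonical toposort: [4, 3, 5, 6, 0, 2, 1]
Compare positions:
  Node 0: index 0 -> 4 (moved)
  Node 1: index 6 -> 6 (same)
  Node 2: index 5 -> 5 (same)
  Node 3: index 2 -> 1 (moved)
  Node 4: index 1 -> 0 (moved)
  Node 5: index 3 -> 2 (moved)
  Node 6: index 4 -> 3 (moved)
Nodes that changed position: 0 3 4 5 6

Answer: 0 3 4 5 6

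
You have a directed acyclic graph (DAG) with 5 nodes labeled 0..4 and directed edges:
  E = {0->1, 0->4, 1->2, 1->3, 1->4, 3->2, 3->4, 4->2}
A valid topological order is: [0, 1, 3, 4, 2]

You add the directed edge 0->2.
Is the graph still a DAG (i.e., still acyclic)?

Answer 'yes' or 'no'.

Answer: yes

Derivation:
Given toposort: [0, 1, 3, 4, 2]
Position of 0: index 0; position of 2: index 4
New edge 0->2: forward
Forward edge: respects the existing order. Still a DAG, same toposort still valid.
Still a DAG? yes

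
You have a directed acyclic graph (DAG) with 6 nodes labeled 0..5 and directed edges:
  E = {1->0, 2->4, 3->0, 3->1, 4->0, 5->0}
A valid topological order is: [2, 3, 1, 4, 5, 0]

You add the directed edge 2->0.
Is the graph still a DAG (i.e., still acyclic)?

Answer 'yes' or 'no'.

Answer: yes

Derivation:
Given toposort: [2, 3, 1, 4, 5, 0]
Position of 2: index 0; position of 0: index 5
New edge 2->0: forward
Forward edge: respects the existing order. Still a DAG, same toposort still valid.
Still a DAG? yes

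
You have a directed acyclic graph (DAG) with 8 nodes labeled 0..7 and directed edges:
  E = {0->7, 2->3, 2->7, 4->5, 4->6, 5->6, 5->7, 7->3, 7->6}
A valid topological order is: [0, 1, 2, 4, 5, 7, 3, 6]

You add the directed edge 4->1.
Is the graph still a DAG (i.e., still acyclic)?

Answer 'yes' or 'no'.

Given toposort: [0, 1, 2, 4, 5, 7, 3, 6]
Position of 4: index 3; position of 1: index 1
New edge 4->1: backward (u after v in old order)
Backward edge: old toposort is now invalid. Check if this creates a cycle.
Does 1 already reach 4? Reachable from 1: [1]. NO -> still a DAG (reorder needed).
Still a DAG? yes

Answer: yes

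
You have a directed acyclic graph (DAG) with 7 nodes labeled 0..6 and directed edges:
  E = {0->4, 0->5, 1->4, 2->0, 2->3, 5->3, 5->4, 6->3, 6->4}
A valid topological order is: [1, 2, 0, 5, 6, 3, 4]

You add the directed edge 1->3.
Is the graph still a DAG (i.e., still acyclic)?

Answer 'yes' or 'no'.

Given toposort: [1, 2, 0, 5, 6, 3, 4]
Position of 1: index 0; position of 3: index 5
New edge 1->3: forward
Forward edge: respects the existing order. Still a DAG, same toposort still valid.
Still a DAG? yes

Answer: yes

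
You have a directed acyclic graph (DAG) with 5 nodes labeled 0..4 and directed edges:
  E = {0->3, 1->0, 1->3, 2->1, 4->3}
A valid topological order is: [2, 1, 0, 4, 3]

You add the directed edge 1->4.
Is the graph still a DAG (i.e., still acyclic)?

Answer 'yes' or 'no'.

Answer: yes

Derivation:
Given toposort: [2, 1, 0, 4, 3]
Position of 1: index 1; position of 4: index 3
New edge 1->4: forward
Forward edge: respects the existing order. Still a DAG, same toposort still valid.
Still a DAG? yes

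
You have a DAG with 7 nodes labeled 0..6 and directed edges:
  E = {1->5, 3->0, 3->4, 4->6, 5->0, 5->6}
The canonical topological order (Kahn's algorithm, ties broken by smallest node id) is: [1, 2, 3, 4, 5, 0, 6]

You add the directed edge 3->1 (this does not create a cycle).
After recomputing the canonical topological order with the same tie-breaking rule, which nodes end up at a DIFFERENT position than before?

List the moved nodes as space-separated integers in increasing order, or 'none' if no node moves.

Old toposort: [1, 2, 3, 4, 5, 0, 6]
Added edge 3->1
Recompute Kahn (smallest-id tiebreak):
  initial in-degrees: [2, 1, 0, 0, 1, 1, 2]
  ready (indeg=0): [2, 3]
  pop 2: no out-edges | ready=[3] | order so far=[2]
  pop 3: indeg[0]->1; indeg[1]->0; indeg[4]->0 | ready=[1, 4] | order so far=[2, 3]
  pop 1: indeg[5]->0 | ready=[4, 5] | order so far=[2, 3, 1]
  pop 4: indeg[6]->1 | ready=[5] | order so far=[2, 3, 1, 4]
  pop 5: indeg[0]->0; indeg[6]->0 | ready=[0, 6] | order so far=[2, 3, 1, 4, 5]
  pop 0: no out-edges | ready=[6] | order so far=[2, 3, 1, 4, 5, 0]
  pop 6: no out-edges | ready=[] | order so far=[2, 3, 1, 4, 5, 0, 6]
New canonical toposort: [2, 3, 1, 4, 5, 0, 6]
Compare positions:
  Node 0: index 5 -> 5 (same)
  Node 1: index 0 -> 2 (moved)
  Node 2: index 1 -> 0 (moved)
  Node 3: index 2 -> 1 (moved)
  Node 4: index 3 -> 3 (same)
  Node 5: index 4 -> 4 (same)
  Node 6: index 6 -> 6 (same)
Nodes that changed position: 1 2 3

Answer: 1 2 3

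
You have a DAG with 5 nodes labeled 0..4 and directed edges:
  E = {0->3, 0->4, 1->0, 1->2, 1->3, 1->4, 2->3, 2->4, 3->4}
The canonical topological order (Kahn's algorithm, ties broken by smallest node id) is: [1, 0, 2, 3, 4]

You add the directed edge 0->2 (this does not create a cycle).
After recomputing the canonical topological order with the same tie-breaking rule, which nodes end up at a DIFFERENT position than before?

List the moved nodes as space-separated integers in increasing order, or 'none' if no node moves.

Answer: none

Derivation:
Old toposort: [1, 0, 2, 3, 4]
Added edge 0->2
Recompute Kahn (smallest-id tiebreak):
  initial in-degrees: [1, 0, 2, 3, 4]
  ready (indeg=0): [1]
  pop 1: indeg[0]->0; indeg[2]->1; indeg[3]->2; indeg[4]->3 | ready=[0] | order so far=[1]
  pop 0: indeg[2]->0; indeg[3]->1; indeg[4]->2 | ready=[2] | order so far=[1, 0]
  pop 2: indeg[3]->0; indeg[4]->1 | ready=[3] | order so far=[1, 0, 2]
  pop 3: indeg[4]->0 | ready=[4] | order so far=[1, 0, 2, 3]
  pop 4: no out-edges | ready=[] | order so far=[1, 0, 2, 3, 4]
New canonical toposort: [1, 0, 2, 3, 4]
Compare positions:
  Node 0: index 1 -> 1 (same)
  Node 1: index 0 -> 0 (same)
  Node 2: index 2 -> 2 (same)
  Node 3: index 3 -> 3 (same)
  Node 4: index 4 -> 4 (same)
Nodes that changed position: none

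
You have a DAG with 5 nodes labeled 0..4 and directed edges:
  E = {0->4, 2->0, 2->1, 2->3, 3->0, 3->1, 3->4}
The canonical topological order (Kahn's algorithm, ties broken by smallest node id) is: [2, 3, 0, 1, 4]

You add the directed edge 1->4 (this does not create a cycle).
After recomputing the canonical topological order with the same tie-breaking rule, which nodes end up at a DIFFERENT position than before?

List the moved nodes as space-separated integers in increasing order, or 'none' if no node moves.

Answer: none

Derivation:
Old toposort: [2, 3, 0, 1, 4]
Added edge 1->4
Recompute Kahn (smallest-id tiebreak):
  initial in-degrees: [2, 2, 0, 1, 3]
  ready (indeg=0): [2]
  pop 2: indeg[0]->1; indeg[1]->1; indeg[3]->0 | ready=[3] | order so far=[2]
  pop 3: indeg[0]->0; indeg[1]->0; indeg[4]->2 | ready=[0, 1] | order so far=[2, 3]
  pop 0: indeg[4]->1 | ready=[1] | order so far=[2, 3, 0]
  pop 1: indeg[4]->0 | ready=[4] | order so far=[2, 3, 0, 1]
  pop 4: no out-edges | ready=[] | order so far=[2, 3, 0, 1, 4]
New canonical toposort: [2, 3, 0, 1, 4]
Compare positions:
  Node 0: index 2 -> 2 (same)
  Node 1: index 3 -> 3 (same)
  Node 2: index 0 -> 0 (same)
  Node 3: index 1 -> 1 (same)
  Node 4: index 4 -> 4 (same)
Nodes that changed position: none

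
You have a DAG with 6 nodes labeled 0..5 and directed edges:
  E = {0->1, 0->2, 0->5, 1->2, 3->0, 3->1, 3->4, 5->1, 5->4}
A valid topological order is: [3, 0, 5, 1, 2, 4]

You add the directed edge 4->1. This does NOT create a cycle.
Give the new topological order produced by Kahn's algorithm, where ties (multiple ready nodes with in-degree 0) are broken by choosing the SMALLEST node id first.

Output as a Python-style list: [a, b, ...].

Old toposort: [3, 0, 5, 1, 2, 4]
Added edge: 4->1
Position of 4 (5) > position of 1 (3). Must reorder: 4 must now come before 1.
Run Kahn's algorithm (break ties by smallest node id):
  initial in-degrees: [1, 4, 2, 0, 2, 1]
  ready (indeg=0): [3]
  pop 3: indeg[0]->0; indeg[1]->3; indeg[4]->1 | ready=[0] | order so far=[3]
  pop 0: indeg[1]->2; indeg[2]->1; indeg[5]->0 | ready=[5] | order so far=[3, 0]
  pop 5: indeg[1]->1; indeg[4]->0 | ready=[4] | order so far=[3, 0, 5]
  pop 4: indeg[1]->0 | ready=[1] | order so far=[3, 0, 5, 4]
  pop 1: indeg[2]->0 | ready=[2] | order so far=[3, 0, 5, 4, 1]
  pop 2: no out-edges | ready=[] | order so far=[3, 0, 5, 4, 1, 2]
  Result: [3, 0, 5, 4, 1, 2]

Answer: [3, 0, 5, 4, 1, 2]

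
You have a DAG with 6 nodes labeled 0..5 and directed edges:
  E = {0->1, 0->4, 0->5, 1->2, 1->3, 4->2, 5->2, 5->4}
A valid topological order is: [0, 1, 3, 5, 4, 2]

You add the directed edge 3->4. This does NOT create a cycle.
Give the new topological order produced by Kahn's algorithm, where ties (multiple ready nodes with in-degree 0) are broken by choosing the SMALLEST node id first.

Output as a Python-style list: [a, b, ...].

Old toposort: [0, 1, 3, 5, 4, 2]
Added edge: 3->4
Position of 3 (2) < position of 4 (4). Old order still valid.
Run Kahn's algorithm (break ties by smallest node id):
  initial in-degrees: [0, 1, 3, 1, 3, 1]
  ready (indeg=0): [0]
  pop 0: indeg[1]->0; indeg[4]->2; indeg[5]->0 | ready=[1, 5] | order so far=[0]
  pop 1: indeg[2]->2; indeg[3]->0 | ready=[3, 5] | order so far=[0, 1]
  pop 3: indeg[4]->1 | ready=[5] | order so far=[0, 1, 3]
  pop 5: indeg[2]->1; indeg[4]->0 | ready=[4] | order so far=[0, 1, 3, 5]
  pop 4: indeg[2]->0 | ready=[2] | order so far=[0, 1, 3, 5, 4]
  pop 2: no out-edges | ready=[] | order so far=[0, 1, 3, 5, 4, 2]
  Result: [0, 1, 3, 5, 4, 2]

Answer: [0, 1, 3, 5, 4, 2]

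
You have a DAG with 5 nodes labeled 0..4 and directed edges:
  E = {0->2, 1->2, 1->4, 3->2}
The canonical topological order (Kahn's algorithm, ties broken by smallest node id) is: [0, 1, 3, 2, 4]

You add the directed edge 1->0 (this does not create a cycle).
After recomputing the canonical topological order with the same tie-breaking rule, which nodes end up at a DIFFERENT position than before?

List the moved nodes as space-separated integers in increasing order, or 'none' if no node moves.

Answer: 0 1

Derivation:
Old toposort: [0, 1, 3, 2, 4]
Added edge 1->0
Recompute Kahn (smallest-id tiebreak):
  initial in-degrees: [1, 0, 3, 0, 1]
  ready (indeg=0): [1, 3]
  pop 1: indeg[0]->0; indeg[2]->2; indeg[4]->0 | ready=[0, 3, 4] | order so far=[1]
  pop 0: indeg[2]->1 | ready=[3, 4] | order so far=[1, 0]
  pop 3: indeg[2]->0 | ready=[2, 4] | order so far=[1, 0, 3]
  pop 2: no out-edges | ready=[4] | order so far=[1, 0, 3, 2]
  pop 4: no out-edges | ready=[] | order so far=[1, 0, 3, 2, 4]
New canonical toposort: [1, 0, 3, 2, 4]
Compare positions:
  Node 0: index 0 -> 1 (moved)
  Node 1: index 1 -> 0 (moved)
  Node 2: index 3 -> 3 (same)
  Node 3: index 2 -> 2 (same)
  Node 4: index 4 -> 4 (same)
Nodes that changed position: 0 1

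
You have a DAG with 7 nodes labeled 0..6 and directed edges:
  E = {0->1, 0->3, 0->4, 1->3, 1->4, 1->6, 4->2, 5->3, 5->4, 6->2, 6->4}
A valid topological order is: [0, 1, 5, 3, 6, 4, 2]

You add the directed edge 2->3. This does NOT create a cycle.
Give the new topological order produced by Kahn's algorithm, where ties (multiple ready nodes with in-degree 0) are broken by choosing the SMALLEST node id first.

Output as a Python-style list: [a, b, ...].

Old toposort: [0, 1, 5, 3, 6, 4, 2]
Added edge: 2->3
Position of 2 (6) > position of 3 (3). Must reorder: 2 must now come before 3.
Run Kahn's algorithm (break ties by smallest node id):
  initial in-degrees: [0, 1, 2, 4, 4, 0, 1]
  ready (indeg=0): [0, 5]
  pop 0: indeg[1]->0; indeg[3]->3; indeg[4]->3 | ready=[1, 5] | order so far=[0]
  pop 1: indeg[3]->2; indeg[4]->2; indeg[6]->0 | ready=[5, 6] | order so far=[0, 1]
  pop 5: indeg[3]->1; indeg[4]->1 | ready=[6] | order so far=[0, 1, 5]
  pop 6: indeg[2]->1; indeg[4]->0 | ready=[4] | order so far=[0, 1, 5, 6]
  pop 4: indeg[2]->0 | ready=[2] | order so far=[0, 1, 5, 6, 4]
  pop 2: indeg[3]->0 | ready=[3] | order so far=[0, 1, 5, 6, 4, 2]
  pop 3: no out-edges | ready=[] | order so far=[0, 1, 5, 6, 4, 2, 3]
  Result: [0, 1, 5, 6, 4, 2, 3]

Answer: [0, 1, 5, 6, 4, 2, 3]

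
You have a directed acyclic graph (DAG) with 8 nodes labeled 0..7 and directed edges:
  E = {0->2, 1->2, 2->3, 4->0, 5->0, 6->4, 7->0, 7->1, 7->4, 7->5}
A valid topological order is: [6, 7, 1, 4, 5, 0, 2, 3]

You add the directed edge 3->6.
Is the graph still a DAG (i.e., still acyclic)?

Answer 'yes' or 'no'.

Given toposort: [6, 7, 1, 4, 5, 0, 2, 3]
Position of 3: index 7; position of 6: index 0
New edge 3->6: backward (u after v in old order)
Backward edge: old toposort is now invalid. Check if this creates a cycle.
Does 6 already reach 3? Reachable from 6: [0, 2, 3, 4, 6]. YES -> cycle!
Still a DAG? no

Answer: no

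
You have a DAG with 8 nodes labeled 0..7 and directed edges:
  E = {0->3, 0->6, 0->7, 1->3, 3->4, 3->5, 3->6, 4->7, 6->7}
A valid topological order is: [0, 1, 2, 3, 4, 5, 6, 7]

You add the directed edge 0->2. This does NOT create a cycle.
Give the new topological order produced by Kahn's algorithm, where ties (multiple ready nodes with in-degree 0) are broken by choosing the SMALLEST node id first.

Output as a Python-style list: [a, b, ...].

Answer: [0, 1, 2, 3, 4, 5, 6, 7]

Derivation:
Old toposort: [0, 1, 2, 3, 4, 5, 6, 7]
Added edge: 0->2
Position of 0 (0) < position of 2 (2). Old order still valid.
Run Kahn's algorithm (break ties by smallest node id):
  initial in-degrees: [0, 0, 1, 2, 1, 1, 2, 3]
  ready (indeg=0): [0, 1]
  pop 0: indeg[2]->0; indeg[3]->1; indeg[6]->1; indeg[7]->2 | ready=[1, 2] | order so far=[0]
  pop 1: indeg[3]->0 | ready=[2, 3] | order so far=[0, 1]
  pop 2: no out-edges | ready=[3] | order so far=[0, 1, 2]
  pop 3: indeg[4]->0; indeg[5]->0; indeg[6]->0 | ready=[4, 5, 6] | order so far=[0, 1, 2, 3]
  pop 4: indeg[7]->1 | ready=[5, 6] | order so far=[0, 1, 2, 3, 4]
  pop 5: no out-edges | ready=[6] | order so far=[0, 1, 2, 3, 4, 5]
  pop 6: indeg[7]->0 | ready=[7] | order so far=[0, 1, 2, 3, 4, 5, 6]
  pop 7: no out-edges | ready=[] | order so far=[0, 1, 2, 3, 4, 5, 6, 7]
  Result: [0, 1, 2, 3, 4, 5, 6, 7]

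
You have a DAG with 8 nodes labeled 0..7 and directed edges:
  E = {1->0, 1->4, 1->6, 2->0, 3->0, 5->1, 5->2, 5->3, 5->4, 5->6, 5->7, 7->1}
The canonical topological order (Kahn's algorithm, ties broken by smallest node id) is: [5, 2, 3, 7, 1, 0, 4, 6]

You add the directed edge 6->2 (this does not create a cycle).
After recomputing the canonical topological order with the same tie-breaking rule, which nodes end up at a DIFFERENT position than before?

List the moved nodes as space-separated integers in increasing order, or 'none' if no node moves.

Old toposort: [5, 2, 3, 7, 1, 0, 4, 6]
Added edge 6->2
Recompute Kahn (smallest-id tiebreak):
  initial in-degrees: [3, 2, 2, 1, 2, 0, 2, 1]
  ready (indeg=0): [5]
  pop 5: indeg[1]->1; indeg[2]->1; indeg[3]->0; indeg[4]->1; indeg[6]->1; indeg[7]->0 | ready=[3, 7] | order so far=[5]
  pop 3: indeg[0]->2 | ready=[7] | order so far=[5, 3]
  pop 7: indeg[1]->0 | ready=[1] | order so far=[5, 3, 7]
  pop 1: indeg[0]->1; indeg[4]->0; indeg[6]->0 | ready=[4, 6] | order so far=[5, 3, 7, 1]
  pop 4: no out-edges | ready=[6] | order so far=[5, 3, 7, 1, 4]
  pop 6: indeg[2]->0 | ready=[2] | order so far=[5, 3, 7, 1, 4, 6]
  pop 2: indeg[0]->0 | ready=[0] | order so far=[5, 3, 7, 1, 4, 6, 2]
  pop 0: no out-edges | ready=[] | order so far=[5, 3, 7, 1, 4, 6, 2, 0]
New canonical toposort: [5, 3, 7, 1, 4, 6, 2, 0]
Compare positions:
  Node 0: index 5 -> 7 (moved)
  Node 1: index 4 -> 3 (moved)
  Node 2: index 1 -> 6 (moved)
  Node 3: index 2 -> 1 (moved)
  Node 4: index 6 -> 4 (moved)
  Node 5: index 0 -> 0 (same)
  Node 6: index 7 -> 5 (moved)
  Node 7: index 3 -> 2 (moved)
Nodes that changed position: 0 1 2 3 4 6 7

Answer: 0 1 2 3 4 6 7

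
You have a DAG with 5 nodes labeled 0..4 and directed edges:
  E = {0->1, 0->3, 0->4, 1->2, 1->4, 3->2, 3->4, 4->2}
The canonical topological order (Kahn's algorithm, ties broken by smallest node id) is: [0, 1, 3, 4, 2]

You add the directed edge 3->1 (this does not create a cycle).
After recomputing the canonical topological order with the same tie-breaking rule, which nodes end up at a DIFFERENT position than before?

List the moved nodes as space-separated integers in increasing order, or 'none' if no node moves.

Old toposort: [0, 1, 3, 4, 2]
Added edge 3->1
Recompute Kahn (smallest-id tiebreak):
  initial in-degrees: [0, 2, 3, 1, 3]
  ready (indeg=0): [0]
  pop 0: indeg[1]->1; indeg[3]->0; indeg[4]->2 | ready=[3] | order so far=[0]
  pop 3: indeg[1]->0; indeg[2]->2; indeg[4]->1 | ready=[1] | order so far=[0, 3]
  pop 1: indeg[2]->1; indeg[4]->0 | ready=[4] | order so far=[0, 3, 1]
  pop 4: indeg[2]->0 | ready=[2] | order so far=[0, 3, 1, 4]
  pop 2: no out-edges | ready=[] | order so far=[0, 3, 1, 4, 2]
New canonical toposort: [0, 3, 1, 4, 2]
Compare positions:
  Node 0: index 0 -> 0 (same)
  Node 1: index 1 -> 2 (moved)
  Node 2: index 4 -> 4 (same)
  Node 3: index 2 -> 1 (moved)
  Node 4: index 3 -> 3 (same)
Nodes that changed position: 1 3

Answer: 1 3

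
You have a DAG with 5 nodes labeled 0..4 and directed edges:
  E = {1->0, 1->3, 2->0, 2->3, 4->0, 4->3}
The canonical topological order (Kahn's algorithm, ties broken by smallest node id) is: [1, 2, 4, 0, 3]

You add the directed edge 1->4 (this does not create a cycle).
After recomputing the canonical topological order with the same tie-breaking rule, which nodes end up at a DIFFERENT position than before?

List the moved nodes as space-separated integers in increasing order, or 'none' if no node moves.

Answer: none

Derivation:
Old toposort: [1, 2, 4, 0, 3]
Added edge 1->4
Recompute Kahn (smallest-id tiebreak):
  initial in-degrees: [3, 0, 0, 3, 1]
  ready (indeg=0): [1, 2]
  pop 1: indeg[0]->2; indeg[3]->2; indeg[4]->0 | ready=[2, 4] | order so far=[1]
  pop 2: indeg[0]->1; indeg[3]->1 | ready=[4] | order so far=[1, 2]
  pop 4: indeg[0]->0; indeg[3]->0 | ready=[0, 3] | order so far=[1, 2, 4]
  pop 0: no out-edges | ready=[3] | order so far=[1, 2, 4, 0]
  pop 3: no out-edges | ready=[] | order so far=[1, 2, 4, 0, 3]
New canonical toposort: [1, 2, 4, 0, 3]
Compare positions:
  Node 0: index 3 -> 3 (same)
  Node 1: index 0 -> 0 (same)
  Node 2: index 1 -> 1 (same)
  Node 3: index 4 -> 4 (same)
  Node 4: index 2 -> 2 (same)
Nodes that changed position: none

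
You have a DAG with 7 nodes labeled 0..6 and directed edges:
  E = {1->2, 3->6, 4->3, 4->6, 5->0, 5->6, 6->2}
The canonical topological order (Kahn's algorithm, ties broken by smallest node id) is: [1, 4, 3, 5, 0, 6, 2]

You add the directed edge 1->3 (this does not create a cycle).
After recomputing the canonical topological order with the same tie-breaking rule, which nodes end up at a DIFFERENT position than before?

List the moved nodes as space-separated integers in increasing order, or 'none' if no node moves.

Answer: none

Derivation:
Old toposort: [1, 4, 3, 5, 0, 6, 2]
Added edge 1->3
Recompute Kahn (smallest-id tiebreak):
  initial in-degrees: [1, 0, 2, 2, 0, 0, 3]
  ready (indeg=0): [1, 4, 5]
  pop 1: indeg[2]->1; indeg[3]->1 | ready=[4, 5] | order so far=[1]
  pop 4: indeg[3]->0; indeg[6]->2 | ready=[3, 5] | order so far=[1, 4]
  pop 3: indeg[6]->1 | ready=[5] | order so far=[1, 4, 3]
  pop 5: indeg[0]->0; indeg[6]->0 | ready=[0, 6] | order so far=[1, 4, 3, 5]
  pop 0: no out-edges | ready=[6] | order so far=[1, 4, 3, 5, 0]
  pop 6: indeg[2]->0 | ready=[2] | order so far=[1, 4, 3, 5, 0, 6]
  pop 2: no out-edges | ready=[] | order so far=[1, 4, 3, 5, 0, 6, 2]
New canonical toposort: [1, 4, 3, 5, 0, 6, 2]
Compare positions:
  Node 0: index 4 -> 4 (same)
  Node 1: index 0 -> 0 (same)
  Node 2: index 6 -> 6 (same)
  Node 3: index 2 -> 2 (same)
  Node 4: index 1 -> 1 (same)
  Node 5: index 3 -> 3 (same)
  Node 6: index 5 -> 5 (same)
Nodes that changed position: none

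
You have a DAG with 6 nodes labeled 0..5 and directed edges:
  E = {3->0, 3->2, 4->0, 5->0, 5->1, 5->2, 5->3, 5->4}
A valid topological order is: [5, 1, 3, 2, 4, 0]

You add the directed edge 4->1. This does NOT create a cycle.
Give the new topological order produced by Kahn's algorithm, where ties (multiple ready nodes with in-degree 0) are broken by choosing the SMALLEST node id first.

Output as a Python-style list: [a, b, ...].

Old toposort: [5, 1, 3, 2, 4, 0]
Added edge: 4->1
Position of 4 (4) > position of 1 (1). Must reorder: 4 must now come before 1.
Run Kahn's algorithm (break ties by smallest node id):
  initial in-degrees: [3, 2, 2, 1, 1, 0]
  ready (indeg=0): [5]
  pop 5: indeg[0]->2; indeg[1]->1; indeg[2]->1; indeg[3]->0; indeg[4]->0 | ready=[3, 4] | order so far=[5]
  pop 3: indeg[0]->1; indeg[2]->0 | ready=[2, 4] | order so far=[5, 3]
  pop 2: no out-edges | ready=[4] | order so far=[5, 3, 2]
  pop 4: indeg[0]->0; indeg[1]->0 | ready=[0, 1] | order so far=[5, 3, 2, 4]
  pop 0: no out-edges | ready=[1] | order so far=[5, 3, 2, 4, 0]
  pop 1: no out-edges | ready=[] | order so far=[5, 3, 2, 4, 0, 1]
  Result: [5, 3, 2, 4, 0, 1]

Answer: [5, 3, 2, 4, 0, 1]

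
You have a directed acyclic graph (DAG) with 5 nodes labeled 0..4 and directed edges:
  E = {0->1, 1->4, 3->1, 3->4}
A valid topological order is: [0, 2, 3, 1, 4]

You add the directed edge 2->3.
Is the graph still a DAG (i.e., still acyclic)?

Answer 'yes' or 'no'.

Answer: yes

Derivation:
Given toposort: [0, 2, 3, 1, 4]
Position of 2: index 1; position of 3: index 2
New edge 2->3: forward
Forward edge: respects the existing order. Still a DAG, same toposort still valid.
Still a DAG? yes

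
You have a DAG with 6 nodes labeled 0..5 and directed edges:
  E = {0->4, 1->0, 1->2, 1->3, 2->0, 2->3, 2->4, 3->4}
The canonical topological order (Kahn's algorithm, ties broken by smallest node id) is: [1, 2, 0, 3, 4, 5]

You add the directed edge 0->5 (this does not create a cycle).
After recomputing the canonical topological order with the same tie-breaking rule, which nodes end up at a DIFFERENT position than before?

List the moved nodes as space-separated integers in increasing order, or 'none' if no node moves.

Answer: none

Derivation:
Old toposort: [1, 2, 0, 3, 4, 5]
Added edge 0->5
Recompute Kahn (smallest-id tiebreak):
  initial in-degrees: [2, 0, 1, 2, 3, 1]
  ready (indeg=0): [1]
  pop 1: indeg[0]->1; indeg[2]->0; indeg[3]->1 | ready=[2] | order so far=[1]
  pop 2: indeg[0]->0; indeg[3]->0; indeg[4]->2 | ready=[0, 3] | order so far=[1, 2]
  pop 0: indeg[4]->1; indeg[5]->0 | ready=[3, 5] | order so far=[1, 2, 0]
  pop 3: indeg[4]->0 | ready=[4, 5] | order so far=[1, 2, 0, 3]
  pop 4: no out-edges | ready=[5] | order so far=[1, 2, 0, 3, 4]
  pop 5: no out-edges | ready=[] | order so far=[1, 2, 0, 3, 4, 5]
New canonical toposort: [1, 2, 0, 3, 4, 5]
Compare positions:
  Node 0: index 2 -> 2 (same)
  Node 1: index 0 -> 0 (same)
  Node 2: index 1 -> 1 (same)
  Node 3: index 3 -> 3 (same)
  Node 4: index 4 -> 4 (same)
  Node 5: index 5 -> 5 (same)
Nodes that changed position: none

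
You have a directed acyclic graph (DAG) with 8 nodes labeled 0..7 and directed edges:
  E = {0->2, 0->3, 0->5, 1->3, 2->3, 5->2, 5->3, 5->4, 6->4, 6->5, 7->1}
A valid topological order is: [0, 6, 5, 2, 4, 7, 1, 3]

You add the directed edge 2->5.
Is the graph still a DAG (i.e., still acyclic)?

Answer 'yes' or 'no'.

Given toposort: [0, 6, 5, 2, 4, 7, 1, 3]
Position of 2: index 3; position of 5: index 2
New edge 2->5: backward (u after v in old order)
Backward edge: old toposort is now invalid. Check if this creates a cycle.
Does 5 already reach 2? Reachable from 5: [2, 3, 4, 5]. YES -> cycle!
Still a DAG? no

Answer: no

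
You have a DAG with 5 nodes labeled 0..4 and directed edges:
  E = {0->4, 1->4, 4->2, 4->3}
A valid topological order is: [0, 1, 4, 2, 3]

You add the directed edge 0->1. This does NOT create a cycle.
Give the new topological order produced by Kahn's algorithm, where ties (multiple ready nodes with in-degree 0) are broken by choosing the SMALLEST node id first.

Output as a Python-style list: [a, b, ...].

Answer: [0, 1, 4, 2, 3]

Derivation:
Old toposort: [0, 1, 4, 2, 3]
Added edge: 0->1
Position of 0 (0) < position of 1 (1). Old order still valid.
Run Kahn's algorithm (break ties by smallest node id):
  initial in-degrees: [0, 1, 1, 1, 2]
  ready (indeg=0): [0]
  pop 0: indeg[1]->0; indeg[4]->1 | ready=[1] | order so far=[0]
  pop 1: indeg[4]->0 | ready=[4] | order so far=[0, 1]
  pop 4: indeg[2]->0; indeg[3]->0 | ready=[2, 3] | order so far=[0, 1, 4]
  pop 2: no out-edges | ready=[3] | order so far=[0, 1, 4, 2]
  pop 3: no out-edges | ready=[] | order so far=[0, 1, 4, 2, 3]
  Result: [0, 1, 4, 2, 3]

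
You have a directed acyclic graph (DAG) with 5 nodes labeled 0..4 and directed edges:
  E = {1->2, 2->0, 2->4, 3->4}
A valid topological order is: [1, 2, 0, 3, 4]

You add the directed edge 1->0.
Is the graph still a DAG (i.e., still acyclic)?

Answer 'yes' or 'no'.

Answer: yes

Derivation:
Given toposort: [1, 2, 0, 3, 4]
Position of 1: index 0; position of 0: index 2
New edge 1->0: forward
Forward edge: respects the existing order. Still a DAG, same toposort still valid.
Still a DAG? yes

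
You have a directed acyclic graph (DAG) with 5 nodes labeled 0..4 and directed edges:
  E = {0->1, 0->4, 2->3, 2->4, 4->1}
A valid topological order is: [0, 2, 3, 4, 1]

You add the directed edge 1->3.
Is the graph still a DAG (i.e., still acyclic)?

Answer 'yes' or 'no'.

Given toposort: [0, 2, 3, 4, 1]
Position of 1: index 4; position of 3: index 2
New edge 1->3: backward (u after v in old order)
Backward edge: old toposort is now invalid. Check if this creates a cycle.
Does 3 already reach 1? Reachable from 3: [3]. NO -> still a DAG (reorder needed).
Still a DAG? yes

Answer: yes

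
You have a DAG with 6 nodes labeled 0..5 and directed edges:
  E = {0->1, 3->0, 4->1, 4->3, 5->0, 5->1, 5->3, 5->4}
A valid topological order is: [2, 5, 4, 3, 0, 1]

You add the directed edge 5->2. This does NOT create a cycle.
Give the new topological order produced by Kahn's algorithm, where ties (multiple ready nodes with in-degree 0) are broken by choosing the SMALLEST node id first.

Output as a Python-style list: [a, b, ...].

Old toposort: [2, 5, 4, 3, 0, 1]
Added edge: 5->2
Position of 5 (1) > position of 2 (0). Must reorder: 5 must now come before 2.
Run Kahn's algorithm (break ties by smallest node id):
  initial in-degrees: [2, 3, 1, 2, 1, 0]
  ready (indeg=0): [5]
  pop 5: indeg[0]->1; indeg[1]->2; indeg[2]->0; indeg[3]->1; indeg[4]->0 | ready=[2, 4] | order so far=[5]
  pop 2: no out-edges | ready=[4] | order so far=[5, 2]
  pop 4: indeg[1]->1; indeg[3]->0 | ready=[3] | order so far=[5, 2, 4]
  pop 3: indeg[0]->0 | ready=[0] | order so far=[5, 2, 4, 3]
  pop 0: indeg[1]->0 | ready=[1] | order so far=[5, 2, 4, 3, 0]
  pop 1: no out-edges | ready=[] | order so far=[5, 2, 4, 3, 0, 1]
  Result: [5, 2, 4, 3, 0, 1]

Answer: [5, 2, 4, 3, 0, 1]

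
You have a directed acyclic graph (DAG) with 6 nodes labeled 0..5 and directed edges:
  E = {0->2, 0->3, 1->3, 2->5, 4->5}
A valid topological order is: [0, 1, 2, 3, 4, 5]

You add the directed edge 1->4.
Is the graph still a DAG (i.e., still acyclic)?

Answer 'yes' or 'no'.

Answer: yes

Derivation:
Given toposort: [0, 1, 2, 3, 4, 5]
Position of 1: index 1; position of 4: index 4
New edge 1->4: forward
Forward edge: respects the existing order. Still a DAG, same toposort still valid.
Still a DAG? yes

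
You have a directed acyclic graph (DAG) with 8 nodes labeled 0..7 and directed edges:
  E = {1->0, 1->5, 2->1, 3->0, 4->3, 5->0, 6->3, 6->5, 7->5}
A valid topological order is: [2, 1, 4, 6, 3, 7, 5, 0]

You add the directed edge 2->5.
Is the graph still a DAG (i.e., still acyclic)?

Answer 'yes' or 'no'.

Given toposort: [2, 1, 4, 6, 3, 7, 5, 0]
Position of 2: index 0; position of 5: index 6
New edge 2->5: forward
Forward edge: respects the existing order. Still a DAG, same toposort still valid.
Still a DAG? yes

Answer: yes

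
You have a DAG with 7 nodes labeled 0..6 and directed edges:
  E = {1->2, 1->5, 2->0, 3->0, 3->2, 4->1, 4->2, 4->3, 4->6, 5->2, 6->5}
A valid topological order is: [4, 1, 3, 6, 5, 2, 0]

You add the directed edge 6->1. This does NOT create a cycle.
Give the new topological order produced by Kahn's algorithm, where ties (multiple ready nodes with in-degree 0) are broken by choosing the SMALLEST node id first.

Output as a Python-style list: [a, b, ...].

Old toposort: [4, 1, 3, 6, 5, 2, 0]
Added edge: 6->1
Position of 6 (3) > position of 1 (1). Must reorder: 6 must now come before 1.
Run Kahn's algorithm (break ties by smallest node id):
  initial in-degrees: [2, 2, 4, 1, 0, 2, 1]
  ready (indeg=0): [4]
  pop 4: indeg[1]->1; indeg[2]->3; indeg[3]->0; indeg[6]->0 | ready=[3, 6] | order so far=[4]
  pop 3: indeg[0]->1; indeg[2]->2 | ready=[6] | order so far=[4, 3]
  pop 6: indeg[1]->0; indeg[5]->1 | ready=[1] | order so far=[4, 3, 6]
  pop 1: indeg[2]->1; indeg[5]->0 | ready=[5] | order so far=[4, 3, 6, 1]
  pop 5: indeg[2]->0 | ready=[2] | order so far=[4, 3, 6, 1, 5]
  pop 2: indeg[0]->0 | ready=[0] | order so far=[4, 3, 6, 1, 5, 2]
  pop 0: no out-edges | ready=[] | order so far=[4, 3, 6, 1, 5, 2, 0]
  Result: [4, 3, 6, 1, 5, 2, 0]

Answer: [4, 3, 6, 1, 5, 2, 0]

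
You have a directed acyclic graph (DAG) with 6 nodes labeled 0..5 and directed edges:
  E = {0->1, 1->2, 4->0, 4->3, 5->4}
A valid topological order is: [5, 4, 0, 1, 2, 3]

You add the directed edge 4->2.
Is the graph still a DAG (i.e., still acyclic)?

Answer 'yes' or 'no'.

Answer: yes

Derivation:
Given toposort: [5, 4, 0, 1, 2, 3]
Position of 4: index 1; position of 2: index 4
New edge 4->2: forward
Forward edge: respects the existing order. Still a DAG, same toposort still valid.
Still a DAG? yes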